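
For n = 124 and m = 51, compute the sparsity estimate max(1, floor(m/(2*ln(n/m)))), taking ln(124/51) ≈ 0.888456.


n/m = 124/51.
ln(n/m) ≈ 0.888456.
2*ln(n/m) ≈ 1.776912.
m/(2*ln(n/m)) ≈ 51/1.776912 ≈ 28.7015.
floor = 28.
k_max = max(1, 28) = 28.

28


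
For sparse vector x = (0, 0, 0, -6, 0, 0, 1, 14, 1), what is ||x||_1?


Non-zero entries: [(3, -6), (6, 1), (7, 14), (8, 1)]
Absolute values: [6, 1, 14, 1]
||x||_1 = sum = 22.

22


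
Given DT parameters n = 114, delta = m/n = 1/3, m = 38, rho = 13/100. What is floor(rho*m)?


m = 1/3*114 = 38.
rho = 13/100.
rho*m = 13/100*38 = 4.94.
k = floor(4.94) = 4.

4


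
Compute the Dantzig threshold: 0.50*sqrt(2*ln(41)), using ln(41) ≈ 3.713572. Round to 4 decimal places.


ln(41) ≈ 3.713572.
2*ln(n) ≈ 7.427144.
sqrt(2*ln(n)) ≈ sqrt(7.427144) ≈ 2.725279.
threshold ≈ 0.50*2.725279 = 1.3626395 ≈ 1.3626.

1.3626


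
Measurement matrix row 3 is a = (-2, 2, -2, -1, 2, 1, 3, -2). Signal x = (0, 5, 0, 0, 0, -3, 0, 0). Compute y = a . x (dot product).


Non-zero terms: ['2*5', '1*-3']
Products: [10, -3]
y = sum = 7.

7


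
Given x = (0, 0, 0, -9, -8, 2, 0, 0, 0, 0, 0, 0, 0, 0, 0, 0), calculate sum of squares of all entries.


Non-zero entries: [(3, -9), (4, -8), (5, 2)]
Squares: [81, 64, 4]
||x||_2^2 = sum = 149.

149


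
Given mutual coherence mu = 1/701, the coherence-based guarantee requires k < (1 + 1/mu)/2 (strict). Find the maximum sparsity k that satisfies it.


1/mu = 701.
1 + 1/mu = 702.
(1 + 1/mu)/2 = 351 is an integer and the inequality is strict, so k_max = 351 - 1 = 350.

350


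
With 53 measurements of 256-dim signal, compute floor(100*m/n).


100*m/n = 100*53/256 ≈ 20.7031.
floor = 20.

20


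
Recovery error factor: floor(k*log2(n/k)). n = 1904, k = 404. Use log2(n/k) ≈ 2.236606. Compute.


log2(n/k) = log2(1904/404) ≈ 2.236606.
k*log2(n/k) ≈ 404*2.236606 = 903.588824.
floor(903.588824) = 903.

903


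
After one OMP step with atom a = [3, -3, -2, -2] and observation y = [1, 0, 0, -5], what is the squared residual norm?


a^T a = 26.
a^T y = 13.
coeff = 13/26 = 1/2.
||r||^2 = 39/2.

39/2


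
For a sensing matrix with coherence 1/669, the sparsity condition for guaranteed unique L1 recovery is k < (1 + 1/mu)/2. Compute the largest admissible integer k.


1/mu = 669.
1 + 1/mu = 670.
(1 + 1/mu)/2 = 335 is an integer and the inequality is strict, so k_max = 335 - 1 = 334.

334


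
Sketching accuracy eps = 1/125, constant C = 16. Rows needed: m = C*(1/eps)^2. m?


1/eps = 125.
(1/eps)^2 = 15625.
m = 16*15625 = 250000.

250000


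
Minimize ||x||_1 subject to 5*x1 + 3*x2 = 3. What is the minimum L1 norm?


Axis intercepts:
  x1 = 3/5, x2 = 0: L1 = 3/5
  x1 = 0, x2 = 1: L1 = 1
x* = (3/5, 0)
||x*||_1 = 3/5.

3/5


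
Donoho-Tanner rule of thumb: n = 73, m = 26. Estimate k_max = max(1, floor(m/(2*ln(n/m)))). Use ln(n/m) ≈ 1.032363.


n/m = 73/26.
ln(n/m) ≈ 1.032363.
2*ln(n/m) ≈ 2.064726.
m/(2*ln(n/m)) ≈ 26/2.064726 ≈ 12.5925.
floor = 12.
k_max = max(1, 12) = 12.

12


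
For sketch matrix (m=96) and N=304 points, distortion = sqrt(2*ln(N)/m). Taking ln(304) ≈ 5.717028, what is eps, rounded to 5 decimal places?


ln(304) ≈ 5.717028.
2*ln(N)/m ≈ 2*5.717028/96 ≈ 0.11910475.
eps = sqrt(0.11910475) ≈ 0.3451156 ≈ 0.34512.

0.34512


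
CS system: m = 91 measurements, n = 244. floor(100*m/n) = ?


100*m/n = 100*91/244 ≈ 37.2951.
floor = 37.

37


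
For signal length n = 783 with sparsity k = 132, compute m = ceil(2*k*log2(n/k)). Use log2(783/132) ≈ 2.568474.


log2(n/k) = log2(783/132) ≈ 2.568474.
2*k*log2(n/k) ≈ 2*132*2.568474 = 678.077136.
m = ceil(678.077136) = 679.

679


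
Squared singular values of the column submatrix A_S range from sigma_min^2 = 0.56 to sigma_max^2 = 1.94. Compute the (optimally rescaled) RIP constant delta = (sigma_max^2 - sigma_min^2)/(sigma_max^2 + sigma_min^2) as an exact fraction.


lambda_max - lambda_min = 1.94 - 0.56 = 1.38.
lambda_max + lambda_min = 1.94 + 0.56 = 2.50.
delta = 1.38/2.50 = 138/250 = 69/125.

69/125


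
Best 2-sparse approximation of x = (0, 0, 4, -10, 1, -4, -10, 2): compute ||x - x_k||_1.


Sorted |x_i| descending: [10, 10, 4, 4, 2, 1, 0, 0]
Keep top 2: [10, 10]
Tail entries: [4, 4, 2, 1, 0, 0]
L1 error = sum of tail = 11.

11


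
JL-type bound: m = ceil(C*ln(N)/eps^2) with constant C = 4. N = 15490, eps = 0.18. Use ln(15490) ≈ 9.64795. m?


ln(15490) ≈ 9.64795.
eps^2 = 0.18^2 = 0.0324.
C*ln(N)/eps^2 ≈ 4*9.64795/0.0324 ≈ 1191.1049.
m = ceil(1191.1049) = 1192.

1192


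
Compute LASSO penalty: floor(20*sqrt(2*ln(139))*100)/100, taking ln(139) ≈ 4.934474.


ln(139) ≈ 4.934474.
2*ln(n) ≈ 9.868948.
sqrt(2*ln(n)) ≈ sqrt(9.868948) ≈ 3.141488.
lambda ≈ 20*3.141488 = 62.82976.
floor(lambda*100)/100 = 62.82.

62.82


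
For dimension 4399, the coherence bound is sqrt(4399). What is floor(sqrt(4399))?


66^2 = 4356 <= 4399 < 4489 = 67^2, so 66 <= sqrt(4399) < 67.
floor(sqrt(4399)) = 66.

66


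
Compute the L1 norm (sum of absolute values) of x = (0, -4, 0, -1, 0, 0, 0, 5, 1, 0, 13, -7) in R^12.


Non-zero entries: [(1, -4), (3, -1), (7, 5), (8, 1), (10, 13), (11, -7)]
Absolute values: [4, 1, 5, 1, 13, 7]
||x||_1 = sum = 31.

31


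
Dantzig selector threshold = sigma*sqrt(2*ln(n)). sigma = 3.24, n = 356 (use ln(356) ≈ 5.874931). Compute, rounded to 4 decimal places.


ln(356) ≈ 5.874931.
2*ln(n) ≈ 11.749862.
sqrt(2*ln(n)) ≈ sqrt(11.749862) ≈ 3.427807.
threshold ≈ 3.24*3.427807 = 11.10609468 ≈ 11.1061.

11.1061


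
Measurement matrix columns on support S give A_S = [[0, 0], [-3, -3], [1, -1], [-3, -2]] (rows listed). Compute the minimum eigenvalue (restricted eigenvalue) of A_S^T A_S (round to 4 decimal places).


A_S^T A_S = [[19, 14], [14, 14]].
trace = 33.
det = 70.
disc = trace^2 - 4*det = 1089 - 4*70 = 809.
sqrt(809) ≈ 28.442925.
lam_min = (33 - sqrt(809))/2 ≈ (33 - 28.442925)/2 = 2.2785375 ≈ 2.2785.

2.2785


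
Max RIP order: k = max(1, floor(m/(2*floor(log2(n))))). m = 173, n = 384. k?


floor(log2(384)) = 8.
2*8 = 16.
m/(2*floor(log2(n))) = 173/16 ≈ 10.8125.
floor = 10.
k = max(1, 10) = 10.

10


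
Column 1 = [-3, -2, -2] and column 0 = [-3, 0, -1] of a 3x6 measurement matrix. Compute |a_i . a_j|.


Inner product: -3*-3 + -2*0 + -2*-1
Products: [9, 0, 2]
Sum = 11.
|dot| = 11.

11


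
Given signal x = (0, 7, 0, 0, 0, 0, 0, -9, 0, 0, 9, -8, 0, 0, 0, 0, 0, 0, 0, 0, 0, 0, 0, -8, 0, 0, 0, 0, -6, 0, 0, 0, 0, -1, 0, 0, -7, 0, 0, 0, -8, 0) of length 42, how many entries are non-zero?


Non-zero positions: [1, 7, 10, 11, 23, 28, 33, 36, 40].
Sparsity = 9.

9


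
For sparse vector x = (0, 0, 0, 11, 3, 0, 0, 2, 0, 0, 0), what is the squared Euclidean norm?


Non-zero entries: [(3, 11), (4, 3), (7, 2)]
Squares: [121, 9, 4]
||x||_2^2 = sum = 134.

134


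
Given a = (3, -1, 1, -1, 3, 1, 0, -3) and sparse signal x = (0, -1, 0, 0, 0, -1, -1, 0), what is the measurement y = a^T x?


Non-zero terms: ['-1*-1', '1*-1', '0*-1']
Products: [1, -1, 0]
y = sum = 0.

0


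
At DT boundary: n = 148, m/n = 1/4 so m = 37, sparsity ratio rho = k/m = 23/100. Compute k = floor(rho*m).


m = 1/4*148 = 37.
rho = 23/100.
rho*m = 23/100*37 = 8.51.
k = floor(8.51) = 8.

8


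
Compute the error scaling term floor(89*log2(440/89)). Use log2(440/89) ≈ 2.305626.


log2(n/k) = log2(440/89) ≈ 2.305626.
k*log2(n/k) ≈ 89*2.305626 = 205.200714.
floor(205.200714) = 205.

205


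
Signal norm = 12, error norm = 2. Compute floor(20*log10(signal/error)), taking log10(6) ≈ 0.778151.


||x||/||e|| = 12/2 = 6.
log10(6) ≈ 0.778151.
20*log10(||x||/||e||) ≈ 20*0.778151 = 15.56302.
floor(15.56302) = 15.

15


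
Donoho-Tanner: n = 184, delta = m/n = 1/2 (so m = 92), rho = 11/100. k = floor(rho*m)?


m = 1/2*184 = 92.
rho = 11/100.
rho*m = 11/100*92 = 10.12.
k = floor(10.12) = 10.

10


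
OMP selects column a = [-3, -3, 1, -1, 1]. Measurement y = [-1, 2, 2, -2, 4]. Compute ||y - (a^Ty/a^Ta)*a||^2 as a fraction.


a^T a = 21.
a^T y = 5.
coeff = 5/21 = 5/21.
||r||^2 = 584/21.

584/21


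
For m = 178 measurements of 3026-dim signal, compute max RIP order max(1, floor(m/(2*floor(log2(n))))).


floor(log2(3026)) = 11.
2*11 = 22.
m/(2*floor(log2(n))) = 178/22 ≈ 8.0909.
floor = 8.
k = max(1, 8) = 8.

8


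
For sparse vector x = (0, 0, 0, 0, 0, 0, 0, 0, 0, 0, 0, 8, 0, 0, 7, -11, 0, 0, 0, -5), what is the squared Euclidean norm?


Non-zero entries: [(11, 8), (14, 7), (15, -11), (19, -5)]
Squares: [64, 49, 121, 25]
||x||_2^2 = sum = 259.

259


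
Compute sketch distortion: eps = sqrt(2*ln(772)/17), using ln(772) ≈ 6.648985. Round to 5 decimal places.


ln(772) ≈ 6.648985.
2*ln(N)/m ≈ 2*6.648985/17 ≈ 0.78223353.
eps = sqrt(0.78223353) ≈ 0.8844397 ≈ 0.88444.

0.88444


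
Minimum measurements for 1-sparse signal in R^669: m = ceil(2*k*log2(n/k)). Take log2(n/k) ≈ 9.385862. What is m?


log2(n/k) = log2(669/1) ≈ 9.385862.
2*k*log2(n/k) ≈ 2*1*9.385862 = 18.771724.
m = ceil(18.771724) = 19.

19


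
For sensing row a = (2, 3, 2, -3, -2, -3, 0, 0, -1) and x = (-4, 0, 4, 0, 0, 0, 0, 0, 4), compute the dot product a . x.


Non-zero terms: ['2*-4', '2*4', '-1*4']
Products: [-8, 8, -4]
y = sum = -4.

-4


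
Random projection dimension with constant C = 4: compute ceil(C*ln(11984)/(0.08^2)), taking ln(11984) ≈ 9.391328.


ln(11984) ≈ 9.391328.
eps^2 = 0.08^2 = 0.0064.
C*ln(N)/eps^2 ≈ 4*9.391328/0.0064 ≈ 5869.58.
m = ceil(5869.58) = 5870.

5870


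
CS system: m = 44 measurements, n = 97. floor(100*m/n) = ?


100*m/n = 100*44/97 ≈ 45.3608.
floor = 45.

45


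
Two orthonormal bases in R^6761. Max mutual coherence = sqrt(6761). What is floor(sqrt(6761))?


82^2 = 6724 <= 6761 < 6889 = 83^2, so 82 <= sqrt(6761) < 83.
floor(sqrt(6761)) = 82.

82


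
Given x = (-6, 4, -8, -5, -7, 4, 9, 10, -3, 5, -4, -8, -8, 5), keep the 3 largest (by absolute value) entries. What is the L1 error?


Sorted |x_i| descending: [10, 9, 8, 8, 8, 7, 6, 5, 5, 5, 4, 4, 4, 3]
Keep top 3: [10, 9, 8]
Tail entries: [8, 8, 7, 6, 5, 5, 5, 4, 4, 4, 3]
L1 error = sum of tail = 59.

59


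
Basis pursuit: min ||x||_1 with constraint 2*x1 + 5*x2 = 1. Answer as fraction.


Axis intercepts:
  x1 = 1/2, x2 = 0: L1 = 1/2
  x1 = 0, x2 = 1/5: L1 = 1/5
x* = (0, 1/5)
||x*||_1 = 1/5.

1/5


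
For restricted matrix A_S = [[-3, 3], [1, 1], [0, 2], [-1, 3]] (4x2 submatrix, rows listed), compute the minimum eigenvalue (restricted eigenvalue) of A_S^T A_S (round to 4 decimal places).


A_S^T A_S = [[11, -11], [-11, 23]].
trace = 34.
det = 132.
disc = trace^2 - 4*det = 1156 - 4*132 = 628.
sqrt(628) ≈ 25.059928.
lam_min = (34 - sqrt(628))/2 ≈ (34 - 25.059928)/2 = 4.470036 ≈ 4.4700.

4.4700


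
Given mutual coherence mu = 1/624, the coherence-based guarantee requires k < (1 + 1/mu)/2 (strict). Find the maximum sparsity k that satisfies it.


1/mu = 624.
1 + 1/mu = 625.
(1 + 1/mu)/2 = 312.5 is not an integer, so k_max = floor(312.5) = 312.

312


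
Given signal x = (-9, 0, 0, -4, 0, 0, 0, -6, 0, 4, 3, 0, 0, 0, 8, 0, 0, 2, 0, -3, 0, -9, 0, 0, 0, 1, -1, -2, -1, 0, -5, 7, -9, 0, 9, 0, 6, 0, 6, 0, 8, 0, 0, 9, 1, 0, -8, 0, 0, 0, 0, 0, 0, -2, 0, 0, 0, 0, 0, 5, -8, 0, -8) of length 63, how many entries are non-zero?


Non-zero positions: [0, 3, 7, 9, 10, 14, 17, 19, 21, 25, 26, 27, 28, 30, 31, 32, 34, 36, 38, 40, 43, 44, 46, 53, 59, 60, 62].
Sparsity = 27.

27


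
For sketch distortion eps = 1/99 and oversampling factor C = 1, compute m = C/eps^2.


1/eps = 99.
(1/eps)^2 = 9801.
m = 1*9801 = 9801.

9801


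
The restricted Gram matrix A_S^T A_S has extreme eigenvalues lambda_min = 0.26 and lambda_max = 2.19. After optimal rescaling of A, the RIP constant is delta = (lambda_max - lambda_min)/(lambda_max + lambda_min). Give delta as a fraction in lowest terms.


lambda_max - lambda_min = 2.19 - 0.26 = 1.93.
lambda_max + lambda_min = 2.19 + 0.26 = 2.45.
delta = 1.93/2.45 = 193/245.

193/245


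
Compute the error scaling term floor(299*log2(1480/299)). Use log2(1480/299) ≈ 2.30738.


log2(n/k) = log2(1480/299) ≈ 2.30738.
k*log2(n/k) ≈ 299*2.30738 = 689.90662.
floor(689.90662) = 689.

689


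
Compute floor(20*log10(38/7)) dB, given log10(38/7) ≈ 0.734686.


||x||/||e|| = 38/7.
log10(38/7) ≈ 0.734686.
20*log10(||x||/||e||) ≈ 20*0.734686 = 14.69372.
floor(14.69372) = 14.

14


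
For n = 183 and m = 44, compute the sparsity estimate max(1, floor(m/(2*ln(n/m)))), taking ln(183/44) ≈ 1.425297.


n/m = 183/44.
ln(n/m) ≈ 1.425297.
2*ln(n/m) ≈ 2.850594.
m/(2*ln(n/m)) ≈ 44/2.850594 ≈ 15.4354.
floor = 15.
k_max = max(1, 15) = 15.

15


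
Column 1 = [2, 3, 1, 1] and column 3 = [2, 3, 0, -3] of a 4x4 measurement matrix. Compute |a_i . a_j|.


Inner product: 2*2 + 3*3 + 1*0 + 1*-3
Products: [4, 9, 0, -3]
Sum = 10.
|dot| = 10.

10


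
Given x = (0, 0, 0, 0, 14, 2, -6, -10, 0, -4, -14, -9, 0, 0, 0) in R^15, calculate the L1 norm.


Non-zero entries: [(4, 14), (5, 2), (6, -6), (7, -10), (9, -4), (10, -14), (11, -9)]
Absolute values: [14, 2, 6, 10, 4, 14, 9]
||x||_1 = sum = 59.

59


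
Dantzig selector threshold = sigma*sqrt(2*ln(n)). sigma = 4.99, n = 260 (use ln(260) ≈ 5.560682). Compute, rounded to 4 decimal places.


ln(260) ≈ 5.560682.
2*ln(n) ≈ 11.121364.
sqrt(2*ln(n)) ≈ sqrt(11.121364) ≈ 3.334871.
threshold ≈ 4.99*3.334871 = 16.64100629 ≈ 16.6410.

16.6410


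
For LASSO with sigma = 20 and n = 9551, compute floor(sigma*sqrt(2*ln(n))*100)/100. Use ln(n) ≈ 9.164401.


ln(9551) ≈ 9.164401.
2*ln(n) ≈ 18.328802.
sqrt(2*ln(n)) ≈ sqrt(18.328802) ≈ 4.281215.
lambda ≈ 20*4.281215 = 85.6243.
floor(lambda*100)/100 = 85.62.

85.62


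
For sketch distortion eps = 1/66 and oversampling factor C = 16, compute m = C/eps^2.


1/eps = 66.
(1/eps)^2 = 4356.
m = 16*4356 = 69696.

69696


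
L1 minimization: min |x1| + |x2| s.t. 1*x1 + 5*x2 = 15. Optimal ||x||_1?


Axis intercepts:
  x1 = 15, x2 = 0: L1 = 15
  x1 = 0, x2 = 3: L1 = 3
x* = (0, 3)
||x*||_1 = 3.

3


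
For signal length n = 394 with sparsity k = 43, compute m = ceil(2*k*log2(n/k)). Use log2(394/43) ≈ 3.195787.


log2(n/k) = log2(394/43) ≈ 3.195787.
2*k*log2(n/k) ≈ 2*43*3.195787 = 274.837682.
m = ceil(274.837682) = 275.

275


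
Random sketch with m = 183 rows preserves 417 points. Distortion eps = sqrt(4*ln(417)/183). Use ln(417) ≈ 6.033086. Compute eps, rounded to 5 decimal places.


ln(417) ≈ 6.033086.
4*ln(N)/m ≈ 4*6.033086/183 ≈ 0.13187073.
eps = sqrt(0.13187073) ≈ 0.3631401 ≈ 0.36314.

0.36314


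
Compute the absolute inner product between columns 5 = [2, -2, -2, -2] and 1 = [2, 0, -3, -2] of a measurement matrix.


Inner product: 2*2 + -2*0 + -2*-3 + -2*-2
Products: [4, 0, 6, 4]
Sum = 14.
|dot| = 14.

14


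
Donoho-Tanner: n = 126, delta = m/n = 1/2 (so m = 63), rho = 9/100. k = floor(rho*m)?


m = 1/2*126 = 63.
rho = 9/100.
rho*m = 9/100*63 = 5.67.
k = floor(5.67) = 5.

5


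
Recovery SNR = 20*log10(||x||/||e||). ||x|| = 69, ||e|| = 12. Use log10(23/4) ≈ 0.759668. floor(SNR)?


||x||/||e|| = 69/12 = 23/4.
log10(23/4) ≈ 0.759668.
20*log10(||x||/||e||) ≈ 20*0.759668 = 15.19336.
floor(15.19336) = 15.

15


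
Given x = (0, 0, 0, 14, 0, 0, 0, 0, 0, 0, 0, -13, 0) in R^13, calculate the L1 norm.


Non-zero entries: [(3, 14), (11, -13)]
Absolute values: [14, 13]
||x||_1 = sum = 27.

27


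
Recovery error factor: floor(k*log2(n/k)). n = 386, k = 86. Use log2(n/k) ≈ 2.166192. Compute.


log2(n/k) = log2(386/86) ≈ 2.166192.
k*log2(n/k) ≈ 86*2.166192 = 186.292512.
floor(186.292512) = 186.

186


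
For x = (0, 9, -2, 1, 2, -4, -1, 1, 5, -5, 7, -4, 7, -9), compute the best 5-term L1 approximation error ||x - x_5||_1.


Sorted |x_i| descending: [9, 9, 7, 7, 5, 5, 4, 4, 2, 2, 1, 1, 1, 0]
Keep top 5: [9, 9, 7, 7, 5]
Tail entries: [5, 4, 4, 2, 2, 1, 1, 1, 0]
L1 error = sum of tail = 20.

20


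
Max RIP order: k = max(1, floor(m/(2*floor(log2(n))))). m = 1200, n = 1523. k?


floor(log2(1523)) = 10.
2*10 = 20.
m/(2*floor(log2(n))) = 1200/20 ≈ 60.0.
floor = 60.
k = max(1, 60) = 60.

60


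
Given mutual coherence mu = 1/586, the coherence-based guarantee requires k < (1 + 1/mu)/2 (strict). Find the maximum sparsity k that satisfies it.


1/mu = 586.
1 + 1/mu = 587.
(1 + 1/mu)/2 = 293.5 is not an integer, so k_max = floor(293.5) = 293.

293


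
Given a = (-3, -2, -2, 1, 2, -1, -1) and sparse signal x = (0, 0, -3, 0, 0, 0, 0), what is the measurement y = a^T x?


Non-zero terms: ['-2*-3']
Products: [6]
y = sum = 6.

6


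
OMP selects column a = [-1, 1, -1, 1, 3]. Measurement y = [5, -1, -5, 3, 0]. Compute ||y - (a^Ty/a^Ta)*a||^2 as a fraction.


a^T a = 13.
a^T y = 2.
coeff = 2/13 = 2/13.
||r||^2 = 776/13.

776/13


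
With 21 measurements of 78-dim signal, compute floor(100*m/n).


100*m/n = 100*21/78 ≈ 26.9231.
floor = 26.

26


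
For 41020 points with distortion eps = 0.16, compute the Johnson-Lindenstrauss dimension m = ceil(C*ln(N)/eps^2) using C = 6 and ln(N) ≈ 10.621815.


ln(41020) ≈ 10.621815.
eps^2 = 0.16^2 = 0.0256.
C*ln(N)/eps^2 ≈ 6*10.621815/0.0256 ≈ 2489.4879.
m = ceil(2489.4879) = 2490.

2490


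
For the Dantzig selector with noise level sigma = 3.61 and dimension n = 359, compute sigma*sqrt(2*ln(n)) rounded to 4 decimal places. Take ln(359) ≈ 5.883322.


ln(359) ≈ 5.883322.
2*ln(n) ≈ 11.766644.
sqrt(2*ln(n)) ≈ sqrt(11.766644) ≈ 3.430254.
threshold ≈ 3.61*3.430254 = 12.38321694 ≈ 12.3832.

12.3832


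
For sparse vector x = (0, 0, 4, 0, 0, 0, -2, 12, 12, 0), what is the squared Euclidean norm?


Non-zero entries: [(2, 4), (6, -2), (7, 12), (8, 12)]
Squares: [16, 4, 144, 144]
||x||_2^2 = sum = 308.

308


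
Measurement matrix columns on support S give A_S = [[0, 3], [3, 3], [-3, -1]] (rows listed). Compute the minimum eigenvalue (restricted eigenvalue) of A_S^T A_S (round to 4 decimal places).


A_S^T A_S = [[18, 12], [12, 19]].
trace = 37.
det = 198.
disc = trace^2 - 4*det = 1369 - 4*198 = 577.
sqrt(577) ≈ 24.020824.
lam_min = (37 - sqrt(577))/2 ≈ (37 - 24.020824)/2 = 6.489588 ≈ 6.4896.

6.4896


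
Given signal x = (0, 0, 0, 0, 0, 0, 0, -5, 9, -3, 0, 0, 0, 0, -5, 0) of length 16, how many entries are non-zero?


Non-zero positions: [7, 8, 9, 14].
Sparsity = 4.

4


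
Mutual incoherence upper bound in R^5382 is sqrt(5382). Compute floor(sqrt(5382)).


73^2 = 5329 <= 5382 < 5476 = 74^2, so 73 <= sqrt(5382) < 74.
floor(sqrt(5382)) = 73.

73


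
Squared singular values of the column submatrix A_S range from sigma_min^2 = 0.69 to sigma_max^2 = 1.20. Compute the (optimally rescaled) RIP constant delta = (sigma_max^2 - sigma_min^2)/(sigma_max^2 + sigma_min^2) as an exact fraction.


lambda_max - lambda_min = 1.20 - 0.69 = 0.51.
lambda_max + lambda_min = 1.20 + 0.69 = 1.89.
delta = 0.51/1.89 = 51/189 = 17/63.

17/63


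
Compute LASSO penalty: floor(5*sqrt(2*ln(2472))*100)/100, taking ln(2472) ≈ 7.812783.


ln(2472) ≈ 7.812783.
2*ln(n) ≈ 15.625566.
sqrt(2*ln(n)) ≈ sqrt(15.625566) ≈ 3.952919.
lambda ≈ 5*3.952919 = 19.764595.
floor(lambda*100)/100 = 19.76.

19.76


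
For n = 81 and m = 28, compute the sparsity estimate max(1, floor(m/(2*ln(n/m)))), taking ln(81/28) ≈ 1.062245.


n/m = 81/28.
ln(n/m) ≈ 1.062245.
2*ln(n/m) ≈ 2.12449.
m/(2*ln(n/m)) ≈ 28/2.12449 ≈ 13.1796.
floor = 13.
k_max = max(1, 13) = 13.

13


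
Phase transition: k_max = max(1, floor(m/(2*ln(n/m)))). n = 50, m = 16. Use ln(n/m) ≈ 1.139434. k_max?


n/m = 50/16 = 25/8.
ln(n/m) ≈ 1.139434.
2*ln(n/m) ≈ 2.278868.
m/(2*ln(n/m)) ≈ 16/2.278868 ≈ 7.021.
floor = 7.
k_max = max(1, 7) = 7.

7


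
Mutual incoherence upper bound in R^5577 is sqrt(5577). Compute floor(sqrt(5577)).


74^2 = 5476 <= 5577 < 5625 = 75^2, so 74 <= sqrt(5577) < 75.
floor(sqrt(5577)) = 74.

74


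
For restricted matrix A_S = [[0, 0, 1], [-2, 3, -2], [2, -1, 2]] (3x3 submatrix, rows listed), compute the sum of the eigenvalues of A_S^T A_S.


Sum of eigenvalues of A_S^T A_S = trace(A_S^T A_S) = sum of squared column norms of A_S.
A_S^T A_S diagonal: [8, 10, 9].
trace = 8 + 10 + 9 = 27.

27


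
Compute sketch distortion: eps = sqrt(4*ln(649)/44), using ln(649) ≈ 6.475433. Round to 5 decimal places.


ln(649) ≈ 6.475433.
4*ln(N)/m ≈ 4*6.475433/44 ≈ 0.58867573.
eps = sqrt(0.58867573) ≈ 0.7672521 ≈ 0.76725.

0.76725


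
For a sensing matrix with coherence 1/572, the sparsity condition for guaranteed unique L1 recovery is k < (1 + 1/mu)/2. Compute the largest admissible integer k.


1/mu = 572.
1 + 1/mu = 573.
(1 + 1/mu)/2 = 286.5 is not an integer, so k_max = floor(286.5) = 286.

286


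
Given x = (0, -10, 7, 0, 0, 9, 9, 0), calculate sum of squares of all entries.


Non-zero entries: [(1, -10), (2, 7), (5, 9), (6, 9)]
Squares: [100, 49, 81, 81]
||x||_2^2 = sum = 311.

311


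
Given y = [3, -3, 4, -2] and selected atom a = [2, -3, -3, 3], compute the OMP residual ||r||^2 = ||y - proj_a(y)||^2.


a^T a = 31.
a^T y = -3.
coeff = -3/31 = -3/31.
||r||^2 = 1169/31.

1169/31


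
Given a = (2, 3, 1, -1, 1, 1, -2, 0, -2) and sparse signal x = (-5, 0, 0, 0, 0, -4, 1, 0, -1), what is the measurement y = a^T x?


Non-zero terms: ['2*-5', '1*-4', '-2*1', '-2*-1']
Products: [-10, -4, -2, 2]
y = sum = -14.

-14


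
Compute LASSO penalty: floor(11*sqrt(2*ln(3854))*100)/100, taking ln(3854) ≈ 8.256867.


ln(3854) ≈ 8.256867.
2*ln(n) ≈ 16.513734.
sqrt(2*ln(n)) ≈ sqrt(16.513734) ≈ 4.063709.
lambda ≈ 11*4.063709 = 44.700799.
floor(lambda*100)/100 = 44.70.

44.70


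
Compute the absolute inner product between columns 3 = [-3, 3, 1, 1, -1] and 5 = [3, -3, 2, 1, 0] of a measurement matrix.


Inner product: -3*3 + 3*-3 + 1*2 + 1*1 + -1*0
Products: [-9, -9, 2, 1, 0]
Sum = -15.
|dot| = 15.

15


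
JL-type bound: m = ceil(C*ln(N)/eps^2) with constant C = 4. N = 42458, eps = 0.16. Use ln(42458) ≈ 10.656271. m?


ln(42458) ≈ 10.656271.
eps^2 = 0.16^2 = 0.0256.
C*ln(N)/eps^2 ≈ 4*10.656271/0.0256 ≈ 1665.0423.
m = ceil(1665.0423) = 1666.

1666


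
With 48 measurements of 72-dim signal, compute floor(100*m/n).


100*m/n = 100*48/72 ≈ 66.6667.
floor = 66.

66


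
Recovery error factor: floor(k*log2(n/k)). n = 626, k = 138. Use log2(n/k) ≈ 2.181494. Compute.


log2(n/k) = log2(626/138) ≈ 2.181494.
k*log2(n/k) ≈ 138*2.181494 = 301.046172.
floor(301.046172) = 301.

301


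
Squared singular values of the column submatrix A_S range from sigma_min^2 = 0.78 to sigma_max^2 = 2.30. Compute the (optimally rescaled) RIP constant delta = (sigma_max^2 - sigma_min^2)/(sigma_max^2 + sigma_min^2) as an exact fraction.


lambda_max - lambda_min = 2.30 - 0.78 = 1.52.
lambda_max + lambda_min = 2.30 + 0.78 = 3.08.
delta = 1.52/3.08 = 152/308 = 38/77.

38/77


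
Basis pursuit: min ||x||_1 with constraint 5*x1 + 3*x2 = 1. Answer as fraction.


Axis intercepts:
  x1 = 1/5, x2 = 0: L1 = 1/5
  x1 = 0, x2 = 1/3: L1 = 1/3
x* = (1/5, 0)
||x*||_1 = 1/5.

1/5


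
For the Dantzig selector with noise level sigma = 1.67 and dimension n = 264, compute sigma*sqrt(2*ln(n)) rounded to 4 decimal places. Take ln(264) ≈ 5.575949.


ln(264) ≈ 5.575949.
2*ln(n) ≈ 11.151898.
sqrt(2*ln(n)) ≈ sqrt(11.151898) ≈ 3.339446.
threshold ≈ 1.67*3.339446 = 5.57687482 ≈ 5.5769.

5.5769


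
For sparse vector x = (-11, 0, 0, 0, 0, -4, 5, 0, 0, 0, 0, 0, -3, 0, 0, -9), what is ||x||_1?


Non-zero entries: [(0, -11), (5, -4), (6, 5), (12, -3), (15, -9)]
Absolute values: [11, 4, 5, 3, 9]
||x||_1 = sum = 32.

32


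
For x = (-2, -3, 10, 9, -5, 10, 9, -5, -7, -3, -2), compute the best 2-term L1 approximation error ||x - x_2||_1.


Sorted |x_i| descending: [10, 10, 9, 9, 7, 5, 5, 3, 3, 2, 2]
Keep top 2: [10, 10]
Tail entries: [9, 9, 7, 5, 5, 3, 3, 2, 2]
L1 error = sum of tail = 45.

45


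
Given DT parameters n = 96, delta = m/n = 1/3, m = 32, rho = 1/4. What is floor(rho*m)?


m = 1/3*96 = 32.
rho = 1/4.
rho*m = 1/4*32 = 8.
k = floor(8) = 8.

8


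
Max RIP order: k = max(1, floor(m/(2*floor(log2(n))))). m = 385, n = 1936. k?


floor(log2(1936)) = 10.
2*10 = 20.
m/(2*floor(log2(n))) = 385/20 ≈ 19.25.
floor = 19.
k = max(1, 19) = 19.

19


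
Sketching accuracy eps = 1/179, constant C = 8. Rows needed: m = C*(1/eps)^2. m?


1/eps = 179.
(1/eps)^2 = 32041.
m = 8*32041 = 256328.

256328


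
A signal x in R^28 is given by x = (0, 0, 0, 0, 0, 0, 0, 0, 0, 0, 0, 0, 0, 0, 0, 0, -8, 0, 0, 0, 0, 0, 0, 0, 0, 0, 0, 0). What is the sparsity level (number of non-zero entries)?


Non-zero positions: [16].
Sparsity = 1.

1


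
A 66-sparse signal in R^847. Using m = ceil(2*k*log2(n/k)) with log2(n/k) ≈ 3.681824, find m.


log2(n/k) = log2(847/66) ≈ 3.681824.
2*k*log2(n/k) ≈ 2*66*3.681824 = 486.000768.
m = ceil(486.000768) = 487.

487


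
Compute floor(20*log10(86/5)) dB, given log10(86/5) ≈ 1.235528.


||x||/||e|| = 86/5.
log10(86/5) ≈ 1.235528.
20*log10(||x||/||e||) ≈ 20*1.235528 = 24.71056.
floor(24.71056) = 24.

24


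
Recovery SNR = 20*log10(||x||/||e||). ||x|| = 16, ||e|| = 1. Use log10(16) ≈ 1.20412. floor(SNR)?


||x||/||e|| = 16/1 = 16.
log10(16) ≈ 1.20412.
20*log10(||x||/||e||) ≈ 20*1.20412 = 24.0824.
floor(24.0824) = 24.

24


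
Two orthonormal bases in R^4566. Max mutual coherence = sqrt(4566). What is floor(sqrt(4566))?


67^2 = 4489 <= 4566 < 4624 = 68^2, so 67 <= sqrt(4566) < 68.
floor(sqrt(4566)) = 67.

67


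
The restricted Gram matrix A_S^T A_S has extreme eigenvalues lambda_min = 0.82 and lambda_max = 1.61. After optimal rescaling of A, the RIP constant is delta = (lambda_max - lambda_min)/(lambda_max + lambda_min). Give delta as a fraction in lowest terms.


lambda_max - lambda_min = 1.61 - 0.82 = 0.79.
lambda_max + lambda_min = 1.61 + 0.82 = 2.43.
delta = 0.79/2.43 = 79/243.

79/243


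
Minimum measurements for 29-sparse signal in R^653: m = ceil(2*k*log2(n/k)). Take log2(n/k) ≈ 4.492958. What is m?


log2(n/k) = log2(653/29) ≈ 4.492958.
2*k*log2(n/k) ≈ 2*29*4.492958 = 260.591564.
m = ceil(260.591564) = 261.

261


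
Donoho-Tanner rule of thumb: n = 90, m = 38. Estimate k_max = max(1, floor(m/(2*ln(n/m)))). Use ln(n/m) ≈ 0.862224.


n/m = 90/38 = 45/19.
ln(n/m) ≈ 0.862224.
2*ln(n/m) ≈ 1.724448.
m/(2*ln(n/m)) ≈ 38/1.724448 ≈ 22.036.
floor = 22.
k_max = max(1, 22) = 22.

22


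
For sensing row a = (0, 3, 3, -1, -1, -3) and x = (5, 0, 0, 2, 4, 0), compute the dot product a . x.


Non-zero terms: ['0*5', '-1*2', '-1*4']
Products: [0, -2, -4]
y = sum = -6.

-6


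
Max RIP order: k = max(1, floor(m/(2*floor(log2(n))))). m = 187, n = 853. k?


floor(log2(853)) = 9.
2*9 = 18.
m/(2*floor(log2(n))) = 187/18 ≈ 10.3889.
floor = 10.
k = max(1, 10) = 10.

10


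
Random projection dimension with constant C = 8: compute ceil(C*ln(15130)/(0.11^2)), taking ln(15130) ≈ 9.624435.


ln(15130) ≈ 9.624435.
eps^2 = 0.11^2 = 0.0121.
C*ln(N)/eps^2 ≈ 8*9.624435/0.0121 ≈ 6363.2628.
m = ceil(6363.2628) = 6364.

6364


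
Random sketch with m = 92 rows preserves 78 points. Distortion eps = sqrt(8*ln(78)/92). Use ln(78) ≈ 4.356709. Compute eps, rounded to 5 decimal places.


ln(78) ≈ 4.356709.
8*ln(N)/m ≈ 8*4.356709/92 ≈ 0.37884426.
eps = sqrt(0.37884426) ≈ 0.6155033 ≈ 0.61550.

0.61550


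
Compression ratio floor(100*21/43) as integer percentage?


100*m/n = 100*21/43 ≈ 48.8372.
floor = 48.

48


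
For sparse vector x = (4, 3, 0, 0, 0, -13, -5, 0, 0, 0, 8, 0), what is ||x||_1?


Non-zero entries: [(0, 4), (1, 3), (5, -13), (6, -5), (10, 8)]
Absolute values: [4, 3, 13, 5, 8]
||x||_1 = sum = 33.

33


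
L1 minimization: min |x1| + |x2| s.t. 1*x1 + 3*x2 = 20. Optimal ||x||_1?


Axis intercepts:
  x1 = 20, x2 = 0: L1 = 20
  x1 = 0, x2 = 20/3: L1 = 20/3
x* = (0, 20/3)
||x*||_1 = 20/3.

20/3


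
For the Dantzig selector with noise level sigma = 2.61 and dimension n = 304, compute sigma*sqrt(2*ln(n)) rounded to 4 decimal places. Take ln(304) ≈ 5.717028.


ln(304) ≈ 5.717028.
2*ln(n) ≈ 11.434056.
sqrt(2*ln(n)) ≈ sqrt(11.434056) ≈ 3.381428.
threshold ≈ 2.61*3.381428 = 8.82552708 ≈ 8.8255.

8.8255


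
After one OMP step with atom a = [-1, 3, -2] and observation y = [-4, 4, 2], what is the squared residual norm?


a^T a = 14.
a^T y = 12.
coeff = 12/14 = 6/7.
||r||^2 = 180/7.

180/7


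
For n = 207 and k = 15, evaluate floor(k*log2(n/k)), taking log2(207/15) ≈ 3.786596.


log2(n/k) = log2(207/15) ≈ 3.786596.
k*log2(n/k) ≈ 15*3.786596 = 56.79894.
floor(56.79894) = 56.

56


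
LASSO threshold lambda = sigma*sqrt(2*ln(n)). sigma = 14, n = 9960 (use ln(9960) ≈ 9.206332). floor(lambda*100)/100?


ln(9960) ≈ 9.206332.
2*ln(n) ≈ 18.412664.
sqrt(2*ln(n)) ≈ sqrt(18.412664) ≈ 4.290998.
lambda ≈ 14*4.290998 = 60.073972.
floor(lambda*100)/100 = 60.07.

60.07


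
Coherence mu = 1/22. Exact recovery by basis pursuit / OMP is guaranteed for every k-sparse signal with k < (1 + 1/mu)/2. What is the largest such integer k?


1/mu = 22.
1 + 1/mu = 23.
(1 + 1/mu)/2 = 11.5 is not an integer, so k_max = floor(11.5) = 11.

11


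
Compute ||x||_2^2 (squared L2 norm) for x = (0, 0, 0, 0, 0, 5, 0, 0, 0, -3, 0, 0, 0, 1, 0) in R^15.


Non-zero entries: [(5, 5), (9, -3), (13, 1)]
Squares: [25, 9, 1]
||x||_2^2 = sum = 35.

35


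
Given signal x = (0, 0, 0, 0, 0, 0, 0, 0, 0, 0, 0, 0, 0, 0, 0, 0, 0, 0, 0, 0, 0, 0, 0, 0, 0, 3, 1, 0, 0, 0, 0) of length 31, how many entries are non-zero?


Non-zero positions: [25, 26].
Sparsity = 2.

2


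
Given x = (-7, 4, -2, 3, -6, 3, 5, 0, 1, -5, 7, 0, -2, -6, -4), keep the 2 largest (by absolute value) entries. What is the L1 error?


Sorted |x_i| descending: [7, 7, 6, 6, 5, 5, 4, 4, 3, 3, 2, 2, 1, 0, 0]
Keep top 2: [7, 7]
Tail entries: [6, 6, 5, 5, 4, 4, 3, 3, 2, 2, 1, 0, 0]
L1 error = sum of tail = 41.

41


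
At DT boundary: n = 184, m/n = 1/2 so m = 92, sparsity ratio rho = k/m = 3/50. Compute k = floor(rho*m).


m = 1/2*184 = 92.
rho = 3/50.
rho*m = 3/50*92 = 5.52.
k = floor(5.52) = 5.

5


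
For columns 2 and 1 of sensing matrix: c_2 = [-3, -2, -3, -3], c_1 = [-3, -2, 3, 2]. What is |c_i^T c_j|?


Inner product: -3*-3 + -2*-2 + -3*3 + -3*2
Products: [9, 4, -9, -6]
Sum = -2.
|dot| = 2.

2


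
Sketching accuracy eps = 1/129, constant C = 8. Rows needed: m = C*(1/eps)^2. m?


1/eps = 129.
(1/eps)^2 = 16641.
m = 8*16641 = 133128.

133128


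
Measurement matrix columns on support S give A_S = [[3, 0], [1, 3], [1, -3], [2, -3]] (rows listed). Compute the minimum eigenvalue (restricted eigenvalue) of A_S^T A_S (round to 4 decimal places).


A_S^T A_S = [[15, -6], [-6, 27]].
trace = 42.
det = 369.
disc = trace^2 - 4*det = 1764 - 4*369 = 288.
sqrt(288) ≈ 16.970563.
lam_min = (42 - sqrt(288))/2 ≈ (42 - 16.970563)/2 = 12.5147185 ≈ 12.5147.

12.5147


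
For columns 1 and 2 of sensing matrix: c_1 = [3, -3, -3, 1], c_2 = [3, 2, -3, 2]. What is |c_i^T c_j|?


Inner product: 3*3 + -3*2 + -3*-3 + 1*2
Products: [9, -6, 9, 2]
Sum = 14.
|dot| = 14.

14


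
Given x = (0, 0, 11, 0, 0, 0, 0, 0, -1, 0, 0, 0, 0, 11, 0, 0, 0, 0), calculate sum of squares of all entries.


Non-zero entries: [(2, 11), (8, -1), (13, 11)]
Squares: [121, 1, 121]
||x||_2^2 = sum = 243.

243


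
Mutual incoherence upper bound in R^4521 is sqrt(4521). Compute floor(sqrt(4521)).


67^2 = 4489 <= 4521 < 4624 = 68^2, so 67 <= sqrt(4521) < 68.
floor(sqrt(4521)) = 67.

67


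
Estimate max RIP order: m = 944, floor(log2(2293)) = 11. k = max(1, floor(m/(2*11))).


floor(log2(2293)) = 11.
2*11 = 22.
m/(2*floor(log2(n))) = 944/22 ≈ 42.9091.
floor = 42.
k = max(1, 42) = 42.

42


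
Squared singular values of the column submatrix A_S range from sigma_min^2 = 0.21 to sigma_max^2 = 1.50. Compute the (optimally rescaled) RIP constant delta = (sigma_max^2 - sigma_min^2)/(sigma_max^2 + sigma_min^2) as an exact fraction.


lambda_max - lambda_min = 1.50 - 0.21 = 1.29.
lambda_max + lambda_min = 1.50 + 0.21 = 1.71.
delta = 1.29/1.71 = 129/171 = 43/57.

43/57


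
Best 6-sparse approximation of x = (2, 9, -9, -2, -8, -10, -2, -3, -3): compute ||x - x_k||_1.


Sorted |x_i| descending: [10, 9, 9, 8, 3, 3, 2, 2, 2]
Keep top 6: [10, 9, 9, 8, 3, 3]
Tail entries: [2, 2, 2]
L1 error = sum of tail = 6.

6


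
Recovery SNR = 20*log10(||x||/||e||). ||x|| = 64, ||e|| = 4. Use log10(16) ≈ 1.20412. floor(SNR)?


||x||/||e|| = 64/4 = 16.
log10(16) ≈ 1.20412.
20*log10(||x||/||e||) ≈ 20*1.20412 = 24.0824.
floor(24.0824) = 24.

24


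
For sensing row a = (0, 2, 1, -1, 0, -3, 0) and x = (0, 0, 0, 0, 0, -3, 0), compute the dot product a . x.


Non-zero terms: ['-3*-3']
Products: [9]
y = sum = 9.

9


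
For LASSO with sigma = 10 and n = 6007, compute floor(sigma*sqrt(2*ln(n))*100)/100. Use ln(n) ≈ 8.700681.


ln(6007) ≈ 8.700681.
2*ln(n) ≈ 17.401362.
sqrt(2*ln(n)) ≈ sqrt(17.401362) ≈ 4.171494.
lambda ≈ 10*4.171494 = 41.71494.
floor(lambda*100)/100 = 41.71.

41.71


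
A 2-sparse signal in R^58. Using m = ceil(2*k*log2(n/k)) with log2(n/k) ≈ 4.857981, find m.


log2(n/k) = log2(58/2) ≈ 4.857981.
2*k*log2(n/k) ≈ 2*2*4.857981 = 19.431924.
m = ceil(19.431924) = 20.

20


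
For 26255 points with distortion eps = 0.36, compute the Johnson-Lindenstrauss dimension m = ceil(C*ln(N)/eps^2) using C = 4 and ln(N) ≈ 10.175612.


ln(26255) ≈ 10.175612.
eps^2 = 0.36^2 = 0.1296.
C*ln(N)/eps^2 ≈ 4*10.175612/0.1296 ≈ 314.0621.
m = ceil(314.0621) = 315.

315


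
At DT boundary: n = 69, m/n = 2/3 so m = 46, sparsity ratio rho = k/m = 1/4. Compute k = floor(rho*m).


m = 2/3*69 = 46.
rho = 1/4.
rho*m = 1/4*46 = 11.5.
k = floor(11.5) = 11.

11


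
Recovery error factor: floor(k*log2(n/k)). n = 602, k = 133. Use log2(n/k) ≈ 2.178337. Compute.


log2(n/k) = log2(602/133) ≈ 2.178337.
k*log2(n/k) ≈ 133*2.178337 = 289.718821.
floor(289.718821) = 289.

289


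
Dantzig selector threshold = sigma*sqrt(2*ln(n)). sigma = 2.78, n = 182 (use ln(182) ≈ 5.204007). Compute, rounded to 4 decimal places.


ln(182) ≈ 5.204007.
2*ln(n) ≈ 10.408014.
sqrt(2*ln(n)) ≈ sqrt(10.408014) ≈ 3.226145.
threshold ≈ 2.78*3.226145 = 8.9686831 ≈ 8.9687.

8.9687


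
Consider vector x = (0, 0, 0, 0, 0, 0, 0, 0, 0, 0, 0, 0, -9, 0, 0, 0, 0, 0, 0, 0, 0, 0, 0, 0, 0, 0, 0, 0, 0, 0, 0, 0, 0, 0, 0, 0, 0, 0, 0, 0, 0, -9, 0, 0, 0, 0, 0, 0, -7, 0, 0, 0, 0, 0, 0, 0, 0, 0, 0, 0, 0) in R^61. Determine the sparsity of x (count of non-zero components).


Non-zero positions: [12, 41, 48].
Sparsity = 3.

3


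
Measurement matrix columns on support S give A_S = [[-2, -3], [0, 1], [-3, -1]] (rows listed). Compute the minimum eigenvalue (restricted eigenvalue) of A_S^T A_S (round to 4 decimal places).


A_S^T A_S = [[13, 9], [9, 11]].
trace = 24.
det = 62.
disc = trace^2 - 4*det = 576 - 4*62 = 328.
sqrt(328) ≈ 18.110770.
lam_min = (24 - sqrt(328))/2 ≈ (24 - 18.110770)/2 = 2.944615 ≈ 2.9446.

2.9446


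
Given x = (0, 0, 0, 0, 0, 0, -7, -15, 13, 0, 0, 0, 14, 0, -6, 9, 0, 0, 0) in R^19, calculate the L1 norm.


Non-zero entries: [(6, -7), (7, -15), (8, 13), (12, 14), (14, -6), (15, 9)]
Absolute values: [7, 15, 13, 14, 6, 9]
||x||_1 = sum = 64.

64


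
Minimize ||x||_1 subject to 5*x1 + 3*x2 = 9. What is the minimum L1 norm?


Axis intercepts:
  x1 = 9/5, x2 = 0: L1 = 9/5
  x1 = 0, x2 = 3: L1 = 3
x* = (9/5, 0)
||x*||_1 = 9/5.

9/5


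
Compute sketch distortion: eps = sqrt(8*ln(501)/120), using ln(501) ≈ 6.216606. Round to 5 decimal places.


ln(501) ≈ 6.216606.
8*ln(N)/m ≈ 8*6.216606/120 ≈ 0.4144404.
eps = sqrt(0.4144404) ≈ 0.6437705 ≈ 0.64377.

0.64377


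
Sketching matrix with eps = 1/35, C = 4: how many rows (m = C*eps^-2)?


1/eps = 35.
(1/eps)^2 = 1225.
m = 4*1225 = 4900.

4900


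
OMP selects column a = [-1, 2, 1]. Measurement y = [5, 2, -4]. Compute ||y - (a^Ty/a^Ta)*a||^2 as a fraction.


a^T a = 6.
a^T y = -5.
coeff = -5/6 = -5/6.
||r||^2 = 245/6.

245/6


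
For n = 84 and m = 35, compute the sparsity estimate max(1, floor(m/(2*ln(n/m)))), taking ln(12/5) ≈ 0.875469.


n/m = 84/35 = 12/5.
ln(n/m) ≈ 0.875469.
2*ln(n/m) ≈ 1.750938.
m/(2*ln(n/m)) ≈ 35/1.750938 ≈ 19.9893.
floor = 19.
k_max = max(1, 19) = 19.

19


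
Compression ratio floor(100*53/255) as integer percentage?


100*m/n = 100*53/255 ≈ 20.7843.
floor = 20.

20


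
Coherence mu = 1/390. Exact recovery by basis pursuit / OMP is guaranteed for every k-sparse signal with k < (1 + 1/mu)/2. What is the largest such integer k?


1/mu = 390.
1 + 1/mu = 391.
(1 + 1/mu)/2 = 195.5 is not an integer, so k_max = floor(195.5) = 195.

195


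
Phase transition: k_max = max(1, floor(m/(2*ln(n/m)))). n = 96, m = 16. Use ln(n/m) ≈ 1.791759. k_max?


n/m = 96/16 = 6.
ln(n/m) ≈ 1.791759.
2*ln(n/m) ≈ 3.583518.
m/(2*ln(n/m)) ≈ 16/3.583518 ≈ 4.4649.
floor = 4.
k_max = max(1, 4) = 4.

4


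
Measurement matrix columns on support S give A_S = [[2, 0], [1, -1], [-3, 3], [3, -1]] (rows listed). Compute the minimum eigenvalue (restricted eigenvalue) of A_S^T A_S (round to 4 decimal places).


A_S^T A_S = [[23, -13], [-13, 11]].
trace = 34.
det = 84.
disc = trace^2 - 4*det = 1156 - 4*84 = 820.
sqrt(820) ≈ 28.635642.
lam_min = (34 - sqrt(820))/2 ≈ (34 - 28.635642)/2 = 2.682179 ≈ 2.6822.

2.6822


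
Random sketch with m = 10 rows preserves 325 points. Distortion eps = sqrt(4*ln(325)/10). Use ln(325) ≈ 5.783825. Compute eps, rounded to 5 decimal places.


ln(325) ≈ 5.783825.
4*ln(N)/m ≈ 4*5.783825/10 ≈ 2.31353.
eps = sqrt(2.31353) ≈ 1.5210293 ≈ 1.52103.

1.52103


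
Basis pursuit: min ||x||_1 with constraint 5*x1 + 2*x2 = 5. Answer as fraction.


Axis intercepts:
  x1 = 1, x2 = 0: L1 = 1
  x1 = 0, x2 = 5/2: L1 = 5/2
x* = (1, 0)
||x*||_1 = 1.

1


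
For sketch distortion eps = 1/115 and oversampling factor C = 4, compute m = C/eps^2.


1/eps = 115.
(1/eps)^2 = 13225.
m = 4*13225 = 52900.

52900


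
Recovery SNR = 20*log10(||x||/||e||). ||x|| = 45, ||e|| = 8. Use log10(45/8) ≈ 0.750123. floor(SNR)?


||x||/||e|| = 45/8.
log10(45/8) ≈ 0.750123.
20*log10(||x||/||e||) ≈ 20*0.750123 = 15.00246.
floor(15.00246) = 15.

15


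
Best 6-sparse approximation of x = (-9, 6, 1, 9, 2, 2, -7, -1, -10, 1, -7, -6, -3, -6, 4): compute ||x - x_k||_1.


Sorted |x_i| descending: [10, 9, 9, 7, 7, 6, 6, 6, 4, 3, 2, 2, 1, 1, 1]
Keep top 6: [10, 9, 9, 7, 7, 6]
Tail entries: [6, 6, 4, 3, 2, 2, 1, 1, 1]
L1 error = sum of tail = 26.

26


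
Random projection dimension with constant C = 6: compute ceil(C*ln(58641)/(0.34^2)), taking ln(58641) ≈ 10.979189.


ln(58641) ≈ 10.979189.
eps^2 = 0.34^2 = 0.1156.
C*ln(N)/eps^2 ≈ 6*10.979189/0.1156 ≈ 569.8541.
m = ceil(569.8541) = 570.

570


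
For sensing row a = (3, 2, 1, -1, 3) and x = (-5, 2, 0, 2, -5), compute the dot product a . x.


Non-zero terms: ['3*-5', '2*2', '-1*2', '3*-5']
Products: [-15, 4, -2, -15]
y = sum = -28.

-28


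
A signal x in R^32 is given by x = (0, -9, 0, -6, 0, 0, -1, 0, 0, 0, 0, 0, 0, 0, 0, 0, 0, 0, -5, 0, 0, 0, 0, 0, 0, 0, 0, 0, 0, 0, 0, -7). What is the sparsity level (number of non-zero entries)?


Non-zero positions: [1, 3, 6, 18, 31].
Sparsity = 5.

5


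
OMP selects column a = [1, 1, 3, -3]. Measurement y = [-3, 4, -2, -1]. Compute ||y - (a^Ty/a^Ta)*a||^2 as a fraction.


a^T a = 20.
a^T y = -2.
coeff = -2/20 = -1/10.
||r||^2 = 149/5.

149/5
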